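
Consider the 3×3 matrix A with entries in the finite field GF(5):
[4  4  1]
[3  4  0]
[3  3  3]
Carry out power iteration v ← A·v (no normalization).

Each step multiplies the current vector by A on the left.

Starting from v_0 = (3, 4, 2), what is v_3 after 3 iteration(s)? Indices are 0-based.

v_3 = (4, 1, 4)

v_0 = (3, 4, 2).
v_1 = A·v_0 = (0, 0, 2).
v_2 = A·v_1 = (2, 0, 1).
v_3 = A·v_2 = (4, 1, 4).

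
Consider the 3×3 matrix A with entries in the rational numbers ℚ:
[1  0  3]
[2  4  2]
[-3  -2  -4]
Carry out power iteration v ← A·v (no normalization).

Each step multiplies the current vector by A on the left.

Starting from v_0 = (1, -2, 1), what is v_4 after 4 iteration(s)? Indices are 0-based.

v_0 = (1, -2, 1).
v_1 = A·v_0 = (4, -4, -3).
v_2 = A·v_1 = (-5, -14, 8).
v_3 = A·v_2 = (19, -50, 11).
v_4 = A·v_3 = (52, -140, -1).

v_4 = (52, -140, -1)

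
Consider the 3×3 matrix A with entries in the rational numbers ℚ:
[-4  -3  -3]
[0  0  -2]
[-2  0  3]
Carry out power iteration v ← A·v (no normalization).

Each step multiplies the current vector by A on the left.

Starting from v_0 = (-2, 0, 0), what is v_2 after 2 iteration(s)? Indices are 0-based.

v_0 = (-2, 0, 0).
v_1 = A·v_0 = (8, 0, 4).
v_2 = A·v_1 = (-44, -8, -4).

v_2 = (-44, -8, -4)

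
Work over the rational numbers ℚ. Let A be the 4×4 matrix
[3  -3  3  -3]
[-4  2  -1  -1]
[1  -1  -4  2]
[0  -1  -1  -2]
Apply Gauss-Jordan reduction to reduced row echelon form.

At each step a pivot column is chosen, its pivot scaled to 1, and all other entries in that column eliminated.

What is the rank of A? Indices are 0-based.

rank = 4

[1] R0 /= 3  ⇒  (1, -1, 1, -1)
     R1 -= -4·R0  ⇒  (0, -2, 3, -5)
     R2 -= 1·R0  ⇒  (0, 0, -5, 3)
[2] R1 /= -2  ⇒  (0, 1, -3/2, 5/2)
     R0 -= -1·R1  ⇒  (1, 0, -1/2, 3/2)
     R3 -= -1·R1  ⇒  (0, 0, -5/2, 1/2)
[3] R2 /= -5  ⇒  (0, 0, 1, -3/5)
     R0 -= -1/2·R2  ⇒  (1, 0, 0, 6/5)
     R1 -= -3/2·R2  ⇒  (0, 1, 0, 8/5)
     R3 -= -5/2·R2  ⇒  (0, 0, 0, -1)
[4] R3 /= -1  ⇒  (0, 0, 0, 1)
     R0 -= 6/5·R3  ⇒  (1, 0, 0, 0)
     R1 -= 8/5·R3  ⇒  (0, 1, 0, 0)
     R2 -= -3/5·R3  ⇒  (0, 0, 1, 0)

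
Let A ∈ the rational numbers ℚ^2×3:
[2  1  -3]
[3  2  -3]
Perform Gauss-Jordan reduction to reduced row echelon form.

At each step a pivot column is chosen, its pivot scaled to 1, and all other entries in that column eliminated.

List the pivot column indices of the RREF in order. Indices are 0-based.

[1] R0 /= 2  ⇒  (1, 1/2, -3/2)
     R1 -= 3·R0  ⇒  (0, 1/2, 3/2)
[2] R1 /= 1/2  ⇒  (0, 1, 3)
     R0 -= 1/2·R1  ⇒  (1, 0, -3)

pivot columns: 0, 1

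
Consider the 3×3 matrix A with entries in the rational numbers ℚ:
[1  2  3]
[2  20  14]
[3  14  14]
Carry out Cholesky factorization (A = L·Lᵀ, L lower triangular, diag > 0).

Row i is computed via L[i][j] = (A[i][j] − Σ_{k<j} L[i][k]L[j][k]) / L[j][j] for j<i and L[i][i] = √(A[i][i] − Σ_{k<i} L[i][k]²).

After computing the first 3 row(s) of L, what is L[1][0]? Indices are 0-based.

L[1][0] = 2

Step 1: L[0][0] = √(1) = 1.
  L[1][0] = (2) / L[0][0] = 2.
Step 2: L[1][1] = √(16) = 4.
  L[2][0] = (3) / L[0][0] = 3.
  L[2][1] = (8) / L[1][1] = 2.
Step 3: L[2][2] = √(1) = 1.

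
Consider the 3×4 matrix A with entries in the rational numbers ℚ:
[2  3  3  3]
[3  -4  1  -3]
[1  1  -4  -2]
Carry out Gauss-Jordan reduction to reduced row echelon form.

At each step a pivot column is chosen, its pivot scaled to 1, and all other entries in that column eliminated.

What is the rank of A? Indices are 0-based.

rank = 3

pivot(0,0)=2: scale R0 → (1, 3/2, 3/2, 3/2)
  clear (1,0): R1 −= (3)R0 → (0, -17/2, -7/2, -15/2)
  clear (2,0): R2 −= (1)R0 → (0, -1/2, -11/2, -7/2)
pivot(1,1)=-17/2: scale R1 → (0, 1, 7/17, 15/17)
  clear (0,1): R0 −= (3/2)R1 → (1, 0, 15/17, 3/17)
  clear (2,1): R2 −= (-1/2)R1 → (0, 0, -90/17, -52/17)
pivot(2,2)=-90/17: scale R2 → (0, 0, 1, 26/45)
  clear (0,2): R0 −= (15/17)R2 → (1, 0, 0, -1/3)
  clear (1,2): R1 −= (7/17)R2 → (0, 1, 0, 29/45)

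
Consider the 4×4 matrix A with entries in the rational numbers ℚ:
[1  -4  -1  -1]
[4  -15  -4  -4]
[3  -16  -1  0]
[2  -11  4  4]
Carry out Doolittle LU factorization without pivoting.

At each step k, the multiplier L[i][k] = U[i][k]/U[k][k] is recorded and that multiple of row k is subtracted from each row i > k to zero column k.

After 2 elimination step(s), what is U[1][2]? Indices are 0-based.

U[1][2] = 0

[col 0] pivot 1
  R1 -= 4*R0 → (0, 1, 0, 0)  (L[1][0] := 4)
  R2 -= 3*R0 → (0, -4, 2, 3)  (L[2][0] := 3)
  R3 -= 2*R0 → (0, -3, 6, 6)  (L[3][0] := 2)
[col 1] pivot 1
  R2 -= -4*R1 → (0, 0, 2, 3)  (L[2][1] := -4)
  R3 -= -3*R1 → (0, 0, 6, 6)  (L[3][1] := -3)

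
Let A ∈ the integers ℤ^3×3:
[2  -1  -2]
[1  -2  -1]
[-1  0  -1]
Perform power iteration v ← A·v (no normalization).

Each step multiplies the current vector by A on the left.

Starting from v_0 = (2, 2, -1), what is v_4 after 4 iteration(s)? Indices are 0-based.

v_4 = (58, 29, -13)

v_0 = (2, 2, -1).
v_1 = A·v_0 = (4, -1, -1).
v_2 = A·v_1 = (11, 7, -3).
v_3 = A·v_2 = (21, 0, -8).
v_4 = A·v_3 = (58, 29, -13).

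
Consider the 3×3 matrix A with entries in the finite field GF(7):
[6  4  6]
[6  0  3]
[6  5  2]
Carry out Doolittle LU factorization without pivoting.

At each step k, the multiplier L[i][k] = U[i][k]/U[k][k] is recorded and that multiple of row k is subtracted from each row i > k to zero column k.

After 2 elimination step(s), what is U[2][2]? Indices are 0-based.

U[2][2] = 4

Step 1: pivot at (0,0) is 6.
  row1 ← row1 − (1)·row0  ⇒  L[1][0]=1, U row1=(0, 3, 4)
  row2 ← row2 − (1)·row0  ⇒  L[2][0]=1, U row2=(0, 1, 3)
Step 2: pivot at (1,1) is 3.
  row2 ← row2 − (5)·row1  ⇒  L[2][1]=5, U row2=(0, 0, 4)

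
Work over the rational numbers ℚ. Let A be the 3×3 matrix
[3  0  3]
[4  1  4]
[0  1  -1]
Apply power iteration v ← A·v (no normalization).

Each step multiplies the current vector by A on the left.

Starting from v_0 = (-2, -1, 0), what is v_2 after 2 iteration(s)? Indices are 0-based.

v_0 = (-2, -1, 0).
v_1 = A·v_0 = (-6, -9, -1).
v_2 = A·v_1 = (-21, -37, -8).

v_2 = (-21, -37, -8)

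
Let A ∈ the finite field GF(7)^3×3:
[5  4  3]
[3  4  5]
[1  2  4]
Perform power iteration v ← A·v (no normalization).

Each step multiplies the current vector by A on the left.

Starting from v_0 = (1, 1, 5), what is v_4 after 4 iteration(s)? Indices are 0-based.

v_0 = (1, 1, 5).
v_1 = A·v_0 = (3, 4, 2).
v_2 = A·v_1 = (2, 0, 5).
v_3 = A·v_2 = (4, 3, 1).
v_4 = A·v_3 = (0, 1, 0).

v_4 = (0, 1, 0)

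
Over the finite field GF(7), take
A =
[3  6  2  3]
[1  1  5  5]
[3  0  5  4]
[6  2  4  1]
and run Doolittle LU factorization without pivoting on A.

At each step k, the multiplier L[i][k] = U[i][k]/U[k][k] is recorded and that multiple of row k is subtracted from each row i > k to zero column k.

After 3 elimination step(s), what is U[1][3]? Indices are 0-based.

U[1][3] = 4

k=0: U[0][0]=3
  eliminate (1,0): mult=5, new row 1: (0, 6, 2, 4); set L[1][0]=5
  eliminate (2,0): mult=1, new row 2: (0, 1, 3, 1); set L[2][0]=1
  eliminate (3,0): mult=2, new row 3: (0, 4, 0, 2); set L[3][0]=2
k=1: U[1][1]=6
  eliminate (2,1): mult=6, new row 2: (0, 0, 5, 5); set L[2][1]=6
  eliminate (3,1): mult=3, new row 3: (0, 0, 1, 4); set L[3][1]=3
k=2: U[2][2]=5
  eliminate (3,2): mult=3, new row 3: (0, 0, 0, 3); set L[3][2]=3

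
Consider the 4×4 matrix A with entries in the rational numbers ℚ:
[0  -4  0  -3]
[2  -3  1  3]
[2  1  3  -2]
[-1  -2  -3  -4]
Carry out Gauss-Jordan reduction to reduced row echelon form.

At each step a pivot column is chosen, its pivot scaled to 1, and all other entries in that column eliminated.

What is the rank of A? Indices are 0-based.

[1] R0 <-> R1
[1] R0 /= 2  ⇒  (1, -3/2, 1/2, 3/2)
     R2 -= 2·R0  ⇒  (0, 4, 2, -5)
     R3 -= -1·R0  ⇒  (0, -7/2, -5/2, -5/2)
[2] R1 /= -4  ⇒  (0, 1, 0, 3/4)
     R0 -= -3/2·R1  ⇒  (1, 0, 1/2, 21/8)
     R2 -= 4·R1  ⇒  (0, 0, 2, -8)
     R3 -= -7/2·R1  ⇒  (0, 0, -5/2, 1/8)
[3] R2 /= 2  ⇒  (0, 0, 1, -4)
     R0 -= 1/2·R2  ⇒  (1, 0, 0, 37/8)
     R3 -= -5/2·R2  ⇒  (0, 0, 0, -79/8)
[4] R3 /= -79/8  ⇒  (0, 0, 0, 1)
     R0 -= 37/8·R3  ⇒  (1, 0, 0, 0)
     R1 -= 3/4·R3  ⇒  (0, 1, 0, 0)
     R2 -= -4·R3  ⇒  (0, 0, 1, 0)

rank = 4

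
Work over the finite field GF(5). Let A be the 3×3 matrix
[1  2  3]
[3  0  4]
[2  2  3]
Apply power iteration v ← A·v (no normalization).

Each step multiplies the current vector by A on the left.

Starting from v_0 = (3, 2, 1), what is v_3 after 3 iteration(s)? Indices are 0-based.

v_3 = (4, 0, 4)

v_0 = (3, 2, 1).
v_1 = A·v_0 = (0, 3, 3).
v_2 = A·v_1 = (0, 2, 0).
v_3 = A·v_2 = (4, 0, 4).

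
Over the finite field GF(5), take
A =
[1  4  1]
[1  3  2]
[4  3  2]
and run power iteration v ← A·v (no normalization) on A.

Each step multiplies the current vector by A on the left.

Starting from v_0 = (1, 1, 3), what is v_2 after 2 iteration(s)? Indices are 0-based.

v_0 = (1, 1, 3).
v_1 = A·v_0 = (3, 0, 3).
v_2 = A·v_1 = (1, 4, 3).

v_2 = (1, 4, 3)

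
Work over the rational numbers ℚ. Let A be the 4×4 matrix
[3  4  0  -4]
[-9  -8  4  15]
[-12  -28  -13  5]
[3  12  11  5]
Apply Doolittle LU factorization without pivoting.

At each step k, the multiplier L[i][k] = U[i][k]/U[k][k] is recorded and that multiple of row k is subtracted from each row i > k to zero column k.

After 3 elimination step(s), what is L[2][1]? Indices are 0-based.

L[2][1] = -3

Step 1: pivot at (0,0) is 3.
  row1 ← row1 − (-3)·row0  ⇒  L[1][0]=-3, U row1=(0, 4, 4, 3)
  row2 ← row2 − (-4)·row0  ⇒  L[2][0]=-4, U row2=(0, -12, -13, -11)
  row3 ← row3 − (1)·row0  ⇒  L[3][0]=1, U row3=(0, 8, 11, 9)
Step 2: pivot at (1,1) is 4.
  row2 ← row2 − (-3)·row1  ⇒  L[2][1]=-3, U row2=(0, 0, -1, -2)
  row3 ← row3 − (2)·row1  ⇒  L[3][1]=2, U row3=(0, 0, 3, 3)
Step 3: pivot at (2,2) is -1.
  row3 ← row3 − (-3)·row2  ⇒  L[3][2]=-3, U row3=(0, 0, 0, -3)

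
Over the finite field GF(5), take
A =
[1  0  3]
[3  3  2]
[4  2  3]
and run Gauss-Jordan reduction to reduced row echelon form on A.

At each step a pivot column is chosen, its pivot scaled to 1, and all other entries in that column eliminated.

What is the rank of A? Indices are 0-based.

step 1: normalize row 0 (÷1) = (1, 0, 3)
  row 1: subtract 3×row0 = (0, 3, 3)
  row 2: subtract 4×row0 = (0, 2, 1)
step 2: normalize row 1 (÷3) = (0, 1, 1)
  row 2: subtract 2×row1 = (0, 0, 4)
step 3: normalize row 2 (÷4) = (0, 0, 1)
  row 0: subtract 3×row2 = (1, 0, 0)
  row 1: subtract 1×row2 = (0, 1, 0)

rank = 3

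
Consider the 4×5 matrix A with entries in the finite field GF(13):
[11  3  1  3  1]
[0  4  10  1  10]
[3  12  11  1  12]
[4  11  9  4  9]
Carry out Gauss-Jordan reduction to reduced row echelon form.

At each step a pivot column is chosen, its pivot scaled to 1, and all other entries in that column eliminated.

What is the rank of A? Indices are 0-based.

rank = 4

pivot(0,0)=11: scale R0 → (1, 5, 6, 5, 6)
  clear (2,0): R2 −= (3)R0 → (0, 10, 6, 12, 7)
  clear (3,0): R3 −= (4)R0 → (0, 4, 11, 10, 11)
pivot(1,1)=4: scale R1 → (0, 1, 9, 10, 9)
  clear (0,1): R0 −= (5)R1 → (1, 0, 0, 7, 0)
  clear (2,1): R2 −= (10)R1 → (0, 0, 7, 3, 8)
  clear (3,1): R3 −= (4)R1 → (0, 0, 1, 9, 1)
pivot(2,2)=7: scale R2 → (0, 0, 1, 6, 3)
  clear (1,2): R1 −= (9)R2 → (0, 1, 0, 8, 8)
  clear (3,2): R3 −= (1)R2 → (0, 0, 0, 3, 11)
pivot(3,3)=3: scale R3 → (0, 0, 0, 1, 8)
  clear (0,3): R0 −= (7)R3 → (1, 0, 0, 0, 9)
  clear (1,3): R1 −= (8)R3 → (0, 1, 0, 0, 9)
  clear (2,3): R2 −= (6)R3 → (0, 0, 1, 0, 7)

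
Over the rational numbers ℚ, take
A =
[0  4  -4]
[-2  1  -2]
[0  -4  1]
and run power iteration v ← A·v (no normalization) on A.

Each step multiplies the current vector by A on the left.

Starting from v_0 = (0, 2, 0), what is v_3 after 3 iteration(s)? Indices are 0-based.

v_3 = (72, -46, -24)

v_0 = (0, 2, 0).
v_1 = A·v_0 = (8, 2, -8).
v_2 = A·v_1 = (40, 2, -16).
v_3 = A·v_2 = (72, -46, -24).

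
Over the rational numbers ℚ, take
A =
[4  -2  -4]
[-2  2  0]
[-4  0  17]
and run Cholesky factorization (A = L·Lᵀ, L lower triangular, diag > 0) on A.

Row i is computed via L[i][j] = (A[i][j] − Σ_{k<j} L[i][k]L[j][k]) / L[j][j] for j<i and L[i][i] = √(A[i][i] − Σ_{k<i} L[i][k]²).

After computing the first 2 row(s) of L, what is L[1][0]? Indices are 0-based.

Step 1: L[0][0] = √(4) = 2.
  L[1][0] = (-2) / L[0][0] = -1.
Step 2: L[1][1] = √(1) = 1.

L[1][0] = -1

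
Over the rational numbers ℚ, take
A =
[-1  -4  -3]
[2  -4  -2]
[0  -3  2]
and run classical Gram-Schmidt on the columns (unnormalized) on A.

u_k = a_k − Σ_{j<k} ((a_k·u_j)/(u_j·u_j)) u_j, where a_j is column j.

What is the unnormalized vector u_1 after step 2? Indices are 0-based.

Step 1: u_0 = a_0 = (-1, 2, 0).
Step 2: u_1 = a_1 − (-4/5)·u_0 = (-24/5, -12/5, -3).

u_1 = (-24/5, -12/5, -3)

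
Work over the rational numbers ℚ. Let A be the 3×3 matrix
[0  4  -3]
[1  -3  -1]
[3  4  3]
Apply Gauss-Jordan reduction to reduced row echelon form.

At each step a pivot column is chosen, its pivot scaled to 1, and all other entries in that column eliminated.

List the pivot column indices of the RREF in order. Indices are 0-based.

[1] R0 <-> R1
[1] R0 /= 1  ⇒  (1, -3, -1)
     R2 -= 3·R0  ⇒  (0, 13, 6)
[2] R1 /= 4  ⇒  (0, 1, -3/4)
     R0 -= -3·R1  ⇒  (1, 0, -13/4)
     R2 -= 13·R1  ⇒  (0, 0, 63/4)
[3] R2 /= 63/4  ⇒  (0, 0, 1)
     R0 -= -13/4·R2  ⇒  (1, 0, 0)
     R1 -= -3/4·R2  ⇒  (0, 1, 0)

pivot columns: 0, 1, 2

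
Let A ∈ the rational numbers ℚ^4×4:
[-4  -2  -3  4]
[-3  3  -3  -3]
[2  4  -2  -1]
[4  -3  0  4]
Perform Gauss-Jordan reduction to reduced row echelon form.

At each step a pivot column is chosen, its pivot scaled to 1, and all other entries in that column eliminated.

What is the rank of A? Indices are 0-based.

rank = 4

step 1: normalize row 0 (÷-4) = (1, 1/2, 3/4, -1)
  row 1: subtract -3×row0 = (0, 9/2, -3/4, -6)
  row 2: subtract 2×row0 = (0, 3, -7/2, 1)
  row 3: subtract 4×row0 = (0, -5, -3, 8)
step 2: normalize row 1 (÷9/2) = (0, 1, -1/6, -4/3)
  row 0: subtract 1/2×row1 = (1, 0, 5/6, -1/3)
  row 2: subtract 3×row1 = (0, 0, -3, 5)
  row 3: subtract -5×row1 = (0, 0, -23/6, 4/3)
step 3: normalize row 2 (÷-3) = (0, 0, 1, -5/3)
  row 0: subtract 5/6×row2 = (1, 0, 0, 19/18)
  row 1: subtract -1/6×row2 = (0, 1, 0, -29/18)
  row 3: subtract -23/6×row2 = (0, 0, 0, -91/18)
step 4: normalize row 3 (÷-91/18) = (0, 0, 0, 1)
  row 0: subtract 19/18×row3 = (1, 0, 0, 0)
  row 1: subtract -29/18×row3 = (0, 1, 0, 0)
  row 2: subtract -5/3×row3 = (0, 0, 1, 0)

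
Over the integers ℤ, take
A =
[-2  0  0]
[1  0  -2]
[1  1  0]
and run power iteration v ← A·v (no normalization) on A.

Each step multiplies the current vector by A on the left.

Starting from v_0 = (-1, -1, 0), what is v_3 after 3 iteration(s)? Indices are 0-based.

v_3 = (8, -6, 2)

v_0 = (-1, -1, 0).
v_1 = A·v_0 = (2, -1, -2).
v_2 = A·v_1 = (-4, 6, 1).
v_3 = A·v_2 = (8, -6, 2).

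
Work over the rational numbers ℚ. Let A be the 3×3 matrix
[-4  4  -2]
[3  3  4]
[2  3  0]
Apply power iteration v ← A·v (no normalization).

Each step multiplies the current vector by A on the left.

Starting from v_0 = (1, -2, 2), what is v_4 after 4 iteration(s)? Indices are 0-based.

v_0 = (1, -2, 2).
v_1 = A·v_0 = (-16, 5, -4).
v_2 = A·v_1 = (92, -49, -17).
v_3 = A·v_2 = (-530, 61, 37).
v_4 = A·v_3 = (2290, -1259, -877).

v_4 = (2290, -1259, -877)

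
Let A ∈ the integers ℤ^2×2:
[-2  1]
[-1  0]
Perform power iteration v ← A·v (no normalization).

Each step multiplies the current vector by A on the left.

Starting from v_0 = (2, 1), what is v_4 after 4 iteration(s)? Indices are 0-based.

v_4 = (6, 5)

v_0 = (2, 1).
v_1 = A·v_0 = (-3, -2).
v_2 = A·v_1 = (4, 3).
v_3 = A·v_2 = (-5, -4).
v_4 = A·v_3 = (6, 5).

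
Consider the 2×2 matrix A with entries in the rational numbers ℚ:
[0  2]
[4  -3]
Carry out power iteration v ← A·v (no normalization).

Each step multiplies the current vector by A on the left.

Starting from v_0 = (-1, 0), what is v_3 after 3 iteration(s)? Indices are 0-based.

v_3 = (24, -68)

v_0 = (-1, 0).
v_1 = A·v_0 = (0, -4).
v_2 = A·v_1 = (-8, 12).
v_3 = A·v_2 = (24, -68).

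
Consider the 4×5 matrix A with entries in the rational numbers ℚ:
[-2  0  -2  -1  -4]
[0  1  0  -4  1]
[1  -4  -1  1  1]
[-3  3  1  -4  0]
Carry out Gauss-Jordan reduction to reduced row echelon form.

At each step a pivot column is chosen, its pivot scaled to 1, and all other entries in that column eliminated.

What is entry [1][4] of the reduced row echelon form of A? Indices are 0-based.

pivot(0,0)=-2: scale R0 → (1, 0, 1, 1/2, 2)
  clear (2,0): R2 −= (1)R0 → (0, -4, -2, 1/2, -1)
  clear (3,0): R3 −= (-3)R0 → (0, 3, 4, -5/2, 6)
pivot(1,1)=1: scale R1 → (0, 1, 0, -4, 1)
  clear (2,1): R2 −= (-4)R1 → (0, 0, -2, -31/2, 3)
  clear (3,1): R3 −= (3)R1 → (0, 0, 4, 19/2, 3)
pivot(2,2)=-2: scale R2 → (0, 0, 1, 31/4, -3/2)
  clear (0,2): R0 −= (1)R2 → (1, 0, 0, -29/4, 7/2)
  clear (3,2): R3 −= (4)R2 → (0, 0, 0, -43/2, 9)
pivot(3,3)=-43/2: scale R3 → (0, 0, 0, 1, -18/43)
  clear (0,3): R0 −= (-29/4)R3 → (1, 0, 0, 0, 20/43)
  clear (1,3): R1 −= (-4)R3 → (0, 1, 0, 0, -29/43)
  clear (2,3): R2 −= (31/4)R3 → (0, 0, 1, 0, 75/43)

M[1][4] = -29/43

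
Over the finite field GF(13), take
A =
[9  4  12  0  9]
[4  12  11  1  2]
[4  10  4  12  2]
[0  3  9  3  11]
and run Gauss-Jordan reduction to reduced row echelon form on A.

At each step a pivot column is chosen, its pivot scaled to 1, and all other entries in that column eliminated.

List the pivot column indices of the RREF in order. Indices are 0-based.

pivot columns: 0, 1, 2, 3

pivot(0,0)=9: scale R0 → (1, 12, 10, 0, 1)
  clear (1,0): R1 −= (4)R0 → (0, 3, 10, 1, 11)
  clear (2,0): R2 −= (4)R0 → (0, 1, 3, 12, 11)
pivot(1,1)=3: scale R1 → (0, 1, 12, 9, 8)
  clear (0,1): R0 −= (12)R1 → (1, 0, 9, 9, 9)
  clear (2,1): R2 −= (1)R1 → (0, 0, 4, 3, 3)
  clear (3,1): R3 −= (3)R1 → (0, 0, 12, 2, 0)
pivot(2,2)=4: scale R2 → (0, 0, 1, 4, 4)
  clear (0,2): R0 −= (9)R2 → (1, 0, 0, 12, 12)
  clear (1,2): R1 −= (12)R2 → (0, 1, 0, 0, 12)
  clear (3,2): R3 −= (12)R2 → (0, 0, 0, 6, 4)
pivot(3,3)=6: scale R3 → (0, 0, 0, 1, 5)
  clear (0,3): R0 −= (12)R3 → (1, 0, 0, 0, 4)
  clear (2,3): R2 −= (4)R3 → (0, 0, 1, 0, 10)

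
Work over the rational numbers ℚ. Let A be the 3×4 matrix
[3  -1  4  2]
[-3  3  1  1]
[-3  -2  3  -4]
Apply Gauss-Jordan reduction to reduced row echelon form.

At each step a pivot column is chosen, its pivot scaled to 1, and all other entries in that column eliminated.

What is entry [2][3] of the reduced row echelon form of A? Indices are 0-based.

step 1: normalize row 0 (÷3) = (1, -1/3, 4/3, 2/3)
  row 1: subtract -3×row0 = (0, 2, 5, 3)
  row 2: subtract -3×row0 = (0, -3, 7, -2)
step 2: normalize row 1 (÷2) = (0, 1, 5/2, 3/2)
  row 0: subtract -1/3×row1 = (1, 0, 13/6, 7/6)
  row 2: subtract -3×row1 = (0, 0, 29/2, 5/2)
step 3: normalize row 2 (÷29/2) = (0, 0, 1, 5/29)
  row 0: subtract 13/6×row2 = (1, 0, 0, 23/29)
  row 1: subtract 5/2×row2 = (0, 1, 0, 31/29)

M[2][3] = 5/29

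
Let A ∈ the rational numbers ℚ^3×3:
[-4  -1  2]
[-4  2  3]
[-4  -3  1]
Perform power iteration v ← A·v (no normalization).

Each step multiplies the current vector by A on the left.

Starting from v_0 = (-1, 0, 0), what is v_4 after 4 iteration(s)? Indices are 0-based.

v_0 = (-1, 0, 0).
v_1 = A·v_0 = (4, 4, 4).
v_2 = A·v_1 = (-12, 4, -24).
v_3 = A·v_2 = (-4, -16, 12).
v_4 = A·v_3 = (56, 20, 76).

v_4 = (56, 20, 76)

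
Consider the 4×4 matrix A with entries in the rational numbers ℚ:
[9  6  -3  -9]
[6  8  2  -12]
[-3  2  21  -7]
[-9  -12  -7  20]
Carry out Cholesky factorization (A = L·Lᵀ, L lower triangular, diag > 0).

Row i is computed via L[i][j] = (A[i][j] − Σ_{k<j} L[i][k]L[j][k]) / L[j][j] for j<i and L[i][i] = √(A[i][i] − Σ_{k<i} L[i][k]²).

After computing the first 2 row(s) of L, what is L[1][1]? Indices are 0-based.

L[1][1] = 2

Step 1: L[0][0] = √(9) = 3.
  L[1][0] = (6) / L[0][0] = 2.
Step 2: L[1][1] = √(4) = 2.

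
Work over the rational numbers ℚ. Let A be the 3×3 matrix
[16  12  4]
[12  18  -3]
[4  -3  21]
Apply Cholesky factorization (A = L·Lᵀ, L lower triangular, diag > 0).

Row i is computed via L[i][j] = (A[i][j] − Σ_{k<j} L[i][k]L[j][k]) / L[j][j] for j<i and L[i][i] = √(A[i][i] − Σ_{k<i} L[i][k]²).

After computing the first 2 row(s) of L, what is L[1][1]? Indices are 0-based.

L[1][1] = 3

Step 1: L[0][0] = √(16) = 4.
  L[1][0] = (12) / L[0][0] = 3.
Step 2: L[1][1] = √(9) = 3.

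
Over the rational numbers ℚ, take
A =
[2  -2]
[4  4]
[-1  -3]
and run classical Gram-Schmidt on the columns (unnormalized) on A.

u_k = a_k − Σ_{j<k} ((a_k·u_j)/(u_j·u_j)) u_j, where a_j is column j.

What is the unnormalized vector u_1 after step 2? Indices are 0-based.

Step 1: u_0 = a_0 = (2, 4, -1).
Step 2: u_1 = a_1 − (5/7)·u_0 = (-24/7, 8/7, -16/7).

u_1 = (-24/7, 8/7, -16/7)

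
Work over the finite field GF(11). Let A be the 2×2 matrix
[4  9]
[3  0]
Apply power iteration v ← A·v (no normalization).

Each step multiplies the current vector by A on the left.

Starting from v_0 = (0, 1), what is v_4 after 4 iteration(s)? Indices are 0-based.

v_4 = (1, 6)

v_0 = (0, 1).
v_1 = A·v_0 = (9, 0).
v_2 = A·v_1 = (3, 5).
v_3 = A·v_2 = (2, 9).
v_4 = A·v_3 = (1, 6).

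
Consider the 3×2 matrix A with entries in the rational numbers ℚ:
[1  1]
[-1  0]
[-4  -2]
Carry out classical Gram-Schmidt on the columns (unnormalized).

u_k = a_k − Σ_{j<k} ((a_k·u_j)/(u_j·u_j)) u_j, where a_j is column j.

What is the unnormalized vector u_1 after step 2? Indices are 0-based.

Step 1: u_0 = a_0 = (1, -1, -4).
Step 2: u_1 = a_1 − (1/2)·u_0 = (1/2, 1/2, 0).

u_1 = (1/2, 1/2, 0)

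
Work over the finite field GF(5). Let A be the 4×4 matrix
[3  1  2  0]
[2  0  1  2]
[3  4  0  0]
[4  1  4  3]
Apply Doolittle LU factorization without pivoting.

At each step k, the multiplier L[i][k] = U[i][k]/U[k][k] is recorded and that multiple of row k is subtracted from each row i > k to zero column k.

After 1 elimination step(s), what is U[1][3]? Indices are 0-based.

Step 1: pivot at (0,0) is 3.
  row1 ← row1 − (4)·row0  ⇒  L[1][0]=4, U row1=(0, 1, 3, 2)
  row2 ← row2 − (1)·row0  ⇒  L[2][0]=1, U row2=(0, 3, 3, 0)
  row3 ← row3 − (3)·row0  ⇒  L[3][0]=3, U row3=(0, 3, 3, 3)

U[1][3] = 2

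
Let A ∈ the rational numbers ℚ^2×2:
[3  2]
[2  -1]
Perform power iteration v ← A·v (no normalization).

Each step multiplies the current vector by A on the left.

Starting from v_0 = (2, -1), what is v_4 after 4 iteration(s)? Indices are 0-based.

v_4 = (298, 103)

v_0 = (2, -1).
v_1 = A·v_0 = (4, 5).
v_2 = A·v_1 = (22, 3).
v_3 = A·v_2 = (72, 41).
v_4 = A·v_3 = (298, 103).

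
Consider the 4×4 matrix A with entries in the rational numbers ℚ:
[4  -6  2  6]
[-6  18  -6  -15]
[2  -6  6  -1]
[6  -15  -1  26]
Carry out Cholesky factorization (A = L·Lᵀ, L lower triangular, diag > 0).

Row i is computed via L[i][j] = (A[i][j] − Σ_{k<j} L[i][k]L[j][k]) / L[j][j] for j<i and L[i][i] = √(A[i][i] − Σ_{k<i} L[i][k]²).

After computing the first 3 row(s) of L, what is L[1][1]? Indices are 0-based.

L[1][1] = 3

Step 1: L[0][0] = √(4) = 2.
  L[1][0] = (-6) / L[0][0] = -3.
Step 2: L[1][1] = √(9) = 3.
  L[2][0] = (2) / L[0][0] = 1.
  L[2][1] = (-3) / L[1][1] = -1.
Step 3: L[2][2] = √(4) = 2.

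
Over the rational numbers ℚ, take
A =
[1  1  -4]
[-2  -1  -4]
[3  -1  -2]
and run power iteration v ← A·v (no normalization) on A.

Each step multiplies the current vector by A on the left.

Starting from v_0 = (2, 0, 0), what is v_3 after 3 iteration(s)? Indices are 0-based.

v_0 = (2, 0, 0).
v_1 = A·v_0 = (2, -4, 6).
v_2 = A·v_1 = (-26, -24, -2).
v_3 = A·v_2 = (-42, 84, -50).

v_3 = (-42, 84, -50)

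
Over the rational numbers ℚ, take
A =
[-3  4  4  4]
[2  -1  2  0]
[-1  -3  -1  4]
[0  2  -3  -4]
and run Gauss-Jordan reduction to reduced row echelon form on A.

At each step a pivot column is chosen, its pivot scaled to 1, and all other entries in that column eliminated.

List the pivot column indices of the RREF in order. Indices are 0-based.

pivot columns: 0, 1, 2, 3

[1] R0 /= -3  ⇒  (1, -4/3, -4/3, -4/3)
     R1 -= 2·R0  ⇒  (0, 5/3, 14/3, 8/3)
     R2 -= -1·R0  ⇒  (0, -13/3, -7/3, 8/3)
[2] R1 /= 5/3  ⇒  (0, 1, 14/5, 8/5)
     R0 -= -4/3·R1  ⇒  (1, 0, 12/5, 4/5)
     R2 -= -13/3·R1  ⇒  (0, 0, 49/5, 48/5)
     R3 -= 2·R1  ⇒  (0, 0, -43/5, -36/5)
[3] R2 /= 49/5  ⇒  (0, 0, 1, 48/49)
     R0 -= 12/5·R2  ⇒  (1, 0, 0, -76/49)
     R1 -= 14/5·R2  ⇒  (0, 1, 0, -8/7)
     R3 -= -43/5·R2  ⇒  (0, 0, 0, 60/49)
[4] R3 /= 60/49  ⇒  (0, 0, 0, 1)
     R0 -= -76/49·R3  ⇒  (1, 0, 0, 0)
     R1 -= -8/7·R3  ⇒  (0, 1, 0, 0)
     R2 -= 48/49·R3  ⇒  (0, 0, 1, 0)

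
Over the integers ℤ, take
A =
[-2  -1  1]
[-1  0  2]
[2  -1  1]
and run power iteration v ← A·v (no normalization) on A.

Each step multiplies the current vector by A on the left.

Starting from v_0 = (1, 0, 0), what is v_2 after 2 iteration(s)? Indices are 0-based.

v_0 = (1, 0, 0).
v_1 = A·v_0 = (-2, -1, 2).
v_2 = A·v_1 = (7, 6, -1).

v_2 = (7, 6, -1)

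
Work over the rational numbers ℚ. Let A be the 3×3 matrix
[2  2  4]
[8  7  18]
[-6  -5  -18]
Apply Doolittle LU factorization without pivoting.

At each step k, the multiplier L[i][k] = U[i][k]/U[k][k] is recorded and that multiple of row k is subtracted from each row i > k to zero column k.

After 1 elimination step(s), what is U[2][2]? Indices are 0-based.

U[2][2] = -6

Step 1: pivot at (0,0) is 2.
  row1 ← row1 − (4)·row0  ⇒  L[1][0]=4, U row1=(0, -1, 2)
  row2 ← row2 − (-3)·row0  ⇒  L[2][0]=-3, U row2=(0, 1, -6)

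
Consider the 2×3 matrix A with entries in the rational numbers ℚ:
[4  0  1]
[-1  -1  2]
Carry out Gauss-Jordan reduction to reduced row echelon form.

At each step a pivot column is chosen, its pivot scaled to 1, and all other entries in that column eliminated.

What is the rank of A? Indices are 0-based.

[1] R0 /= 4  ⇒  (1, 0, 1/4)
     R1 -= -1·R0  ⇒  (0, -1, 9/4)
[2] R1 /= -1  ⇒  (0, 1, -9/4)

rank = 2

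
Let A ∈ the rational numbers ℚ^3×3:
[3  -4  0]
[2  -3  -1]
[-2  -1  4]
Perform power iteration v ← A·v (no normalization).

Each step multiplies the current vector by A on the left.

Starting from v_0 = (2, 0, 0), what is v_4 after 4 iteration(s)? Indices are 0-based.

v_4 = (-126, 44, -548)

v_0 = (2, 0, 0).
v_1 = A·v_0 = (6, 4, -4).
v_2 = A·v_1 = (2, 4, -32).
v_3 = A·v_2 = (-10, 24, -136).
v_4 = A·v_3 = (-126, 44, -548).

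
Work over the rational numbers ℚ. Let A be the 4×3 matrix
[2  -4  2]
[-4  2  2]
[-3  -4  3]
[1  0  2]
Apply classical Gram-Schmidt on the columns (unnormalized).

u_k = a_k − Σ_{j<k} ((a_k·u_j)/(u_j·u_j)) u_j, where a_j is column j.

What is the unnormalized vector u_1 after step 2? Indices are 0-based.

Step 1: u_0 = a_0 = (2, -4, -3, 1).
Step 2: u_1 = a_1 − (-2/15)·u_0 = (-56/15, 22/15, -22/5, 2/15).

u_1 = (-56/15, 22/15, -22/5, 2/15)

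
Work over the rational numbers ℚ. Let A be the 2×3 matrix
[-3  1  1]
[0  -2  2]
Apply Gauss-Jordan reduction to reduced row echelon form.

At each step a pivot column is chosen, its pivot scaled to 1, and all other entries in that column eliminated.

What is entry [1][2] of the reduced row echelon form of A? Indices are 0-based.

M[1][2] = -1

pivot(0,0)=-3: scale R0 → (1, -1/3, -1/3)
pivot(1,1)=-2: scale R1 → (0, 1, -1)
  clear (0,1): R0 −= (-1/3)R1 → (1, 0, -2/3)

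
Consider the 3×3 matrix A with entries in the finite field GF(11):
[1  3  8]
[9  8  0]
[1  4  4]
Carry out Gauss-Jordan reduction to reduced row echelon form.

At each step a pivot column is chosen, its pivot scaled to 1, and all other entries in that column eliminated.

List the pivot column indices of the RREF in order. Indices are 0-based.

pivot columns: 0, 1, 2

pivot(0,0)=1: scale R0 → (1, 3, 8)
  clear (1,0): R1 −= (9)R0 → (0, 3, 5)
  clear (2,0): R2 −= (1)R0 → (0, 1, 7)
pivot(1,1)=3: scale R1 → (0, 1, 9)
  clear (0,1): R0 −= (3)R1 → (1, 0, 3)
  clear (2,1): R2 −= (1)R1 → (0, 0, 9)
pivot(2,2)=9: scale R2 → (0, 0, 1)
  clear (0,2): R0 −= (3)R2 → (1, 0, 0)
  clear (1,2): R1 −= (9)R2 → (0, 1, 0)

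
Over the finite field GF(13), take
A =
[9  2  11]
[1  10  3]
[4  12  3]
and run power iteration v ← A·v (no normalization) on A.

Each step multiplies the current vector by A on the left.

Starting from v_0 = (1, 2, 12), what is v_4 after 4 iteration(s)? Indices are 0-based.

v_4 = (11, 9, 8)

v_0 = (1, 2, 12).
v_1 = A·v_0 = (2, 5, 12).
v_2 = A·v_1 = (4, 10, 0).
v_3 = A·v_2 = (4, 0, 6).
v_4 = A·v_3 = (11, 9, 8).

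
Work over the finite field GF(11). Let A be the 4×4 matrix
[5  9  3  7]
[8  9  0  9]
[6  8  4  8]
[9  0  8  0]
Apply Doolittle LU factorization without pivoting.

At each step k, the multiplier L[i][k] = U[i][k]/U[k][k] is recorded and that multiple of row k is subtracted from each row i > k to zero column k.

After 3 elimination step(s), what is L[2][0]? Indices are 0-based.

L[2][0] = 10

[col 0] pivot 5
  R1 -= 6*R0 → (0, 10, 4, 0)  (L[1][0] := 6)
  R2 -= 10*R0 → (0, 6, 7, 4)  (L[2][0] := 10)
  R3 -= 4*R0 → (0, 8, 7, 5)  (L[3][0] := 4)
[col 1] pivot 10
  R2 -= 5*R1 → (0, 0, 9, 4)  (L[2][1] := 5)
  R3 -= 3*R1 → (0, 0, 6, 5)  (L[3][1] := 3)
[col 2] pivot 9
  R3 -= 8*R2 → (0, 0, 0, 6)  (L[3][2] := 8)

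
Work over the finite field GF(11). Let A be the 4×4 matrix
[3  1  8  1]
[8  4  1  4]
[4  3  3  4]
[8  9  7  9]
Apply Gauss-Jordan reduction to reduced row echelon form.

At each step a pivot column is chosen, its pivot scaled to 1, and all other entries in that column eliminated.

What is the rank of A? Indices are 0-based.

rank = 4

pivot(0,0)=3: scale R0 → (1, 4, 10, 4)
  clear (1,0): R1 −= (8)R0 → (0, 5, 9, 5)
  clear (2,0): R2 −= (4)R0 → (0, 9, 7, 10)
  clear (3,0): R3 −= (8)R0 → (0, 10, 4, 10)
pivot(1,1)=5: scale R1 → (0, 1, 4, 1)
  clear (0,1): R0 −= (4)R1 → (1, 0, 5, 0)
  clear (2,1): R2 −= (9)R1 → (0, 0, 4, 1)
  clear (3,1): R3 −= (10)R1 → (0, 0, 8, 0)
pivot(2,2)=4: scale R2 → (0, 0, 1, 3)
  clear (0,2): R0 −= (5)R2 → (1, 0, 0, 7)
  clear (1,2): R1 −= (4)R2 → (0, 1, 0, 0)
  clear (3,2): R3 −= (8)R2 → (0, 0, 0, 9)
pivot(3,3)=9: scale R3 → (0, 0, 0, 1)
  clear (0,3): R0 −= (7)R3 → (1, 0, 0, 0)
  clear (2,3): R2 −= (3)R3 → (0, 0, 1, 0)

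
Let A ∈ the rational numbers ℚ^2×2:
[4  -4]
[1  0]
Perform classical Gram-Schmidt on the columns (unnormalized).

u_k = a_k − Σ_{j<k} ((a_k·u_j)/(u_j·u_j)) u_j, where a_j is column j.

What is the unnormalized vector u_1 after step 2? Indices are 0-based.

Step 1: u_0 = a_0 = (4, 1).
Step 2: u_1 = a_1 − (-16/17)·u_0 = (-4/17, 16/17).

u_1 = (-4/17, 16/17)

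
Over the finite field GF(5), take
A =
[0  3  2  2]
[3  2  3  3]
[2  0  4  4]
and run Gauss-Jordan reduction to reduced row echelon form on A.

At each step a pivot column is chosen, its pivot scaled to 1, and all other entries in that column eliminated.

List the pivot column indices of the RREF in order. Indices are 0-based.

pivot columns: 0, 1, 2

step 1: exchange rows 0,1
step 1: normalize row 0 (÷3) = (1, 4, 1, 1)
  row 2: subtract 2×row0 = (0, 2, 2, 2)
step 2: normalize row 1 (÷3) = (0, 1, 4, 4)
  row 0: subtract 4×row1 = (1, 0, 0, 0)
  row 2: subtract 2×row1 = (0, 0, 4, 4)
step 3: normalize row 2 (÷4) = (0, 0, 1, 1)
  row 1: subtract 4×row2 = (0, 1, 0, 0)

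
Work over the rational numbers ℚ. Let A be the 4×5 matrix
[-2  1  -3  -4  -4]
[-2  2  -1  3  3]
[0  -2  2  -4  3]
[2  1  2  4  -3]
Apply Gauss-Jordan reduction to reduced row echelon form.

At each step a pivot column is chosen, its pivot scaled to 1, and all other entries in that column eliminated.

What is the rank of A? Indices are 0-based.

step 1: normalize row 0 (÷-2) = (1, -1/2, 3/2, 2, 2)
  row 1: subtract -2×row0 = (0, 1, 2, 7, 7)
  row 3: subtract 2×row0 = (0, 2, -1, 0, -7)
step 2: normalize row 1 (÷1) = (0, 1, 2, 7, 7)
  row 0: subtract -1/2×row1 = (1, 0, 5/2, 11/2, 11/2)
  row 2: subtract -2×row1 = (0, 0, 6, 10, 17)
  row 3: subtract 2×row1 = (0, 0, -5, -14, -21)
step 3: normalize row 2 (÷6) = (0, 0, 1, 5/3, 17/6)
  row 0: subtract 5/2×row2 = (1, 0, 0, 4/3, -19/12)
  row 1: subtract 2×row2 = (0, 1, 0, 11/3, 4/3)
  row 3: subtract -5×row2 = (0, 0, 0, -17/3, -41/6)
step 4: normalize row 3 (÷-17/3) = (0, 0, 0, 1, 41/34)
  row 0: subtract 4/3×row3 = (1, 0, 0, 0, -217/68)
  row 1: subtract 11/3×row3 = (0, 1, 0, 0, -105/34)
  row 2: subtract 5/3×row3 = (0, 0, 1, 0, 14/17)

rank = 4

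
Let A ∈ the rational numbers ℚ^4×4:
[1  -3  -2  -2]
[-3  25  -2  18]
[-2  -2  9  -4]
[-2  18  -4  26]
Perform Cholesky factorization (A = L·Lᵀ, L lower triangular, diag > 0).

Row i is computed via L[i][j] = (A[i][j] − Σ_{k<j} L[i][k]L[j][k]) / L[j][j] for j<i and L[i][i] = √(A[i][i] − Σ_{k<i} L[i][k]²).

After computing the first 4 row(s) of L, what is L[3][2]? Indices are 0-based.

Step 1: L[0][0] = √(1) = 1.
  L[1][0] = (-3) / L[0][0] = -3.
Step 2: L[1][1] = √(16) = 4.
  L[2][0] = (-2) / L[0][0] = -2.
  L[2][1] = (-8) / L[1][1] = -2.
Step 3: L[2][2] = √(1) = 1.
  L[3][0] = (-2) / L[0][0] = -2.
  L[3][1] = (12) / L[1][1] = 3.
  L[3][2] = (-2) / L[2][2] = -2.
Step 4: L[3][3] = √(9) = 3.

L[3][2] = -2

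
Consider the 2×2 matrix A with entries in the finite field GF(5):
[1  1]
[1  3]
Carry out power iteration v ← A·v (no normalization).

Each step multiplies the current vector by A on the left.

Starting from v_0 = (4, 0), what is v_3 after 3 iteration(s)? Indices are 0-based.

v_3 = (4, 1)

v_0 = (4, 0).
v_1 = A·v_0 = (4, 4).
v_2 = A·v_1 = (3, 1).
v_3 = A·v_2 = (4, 1).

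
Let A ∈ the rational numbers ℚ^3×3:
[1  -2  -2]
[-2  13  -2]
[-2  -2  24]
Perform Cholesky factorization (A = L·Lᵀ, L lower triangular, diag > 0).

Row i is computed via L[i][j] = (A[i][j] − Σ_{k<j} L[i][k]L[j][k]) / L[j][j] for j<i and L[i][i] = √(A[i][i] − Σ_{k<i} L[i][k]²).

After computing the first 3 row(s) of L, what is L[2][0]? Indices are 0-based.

Step 1: L[0][0] = √(1) = 1.
  L[1][0] = (-2) / L[0][0] = -2.
Step 2: L[1][1] = √(9) = 3.
  L[2][0] = (-2) / L[0][0] = -2.
  L[2][1] = (-6) / L[1][1] = -2.
Step 3: L[2][2] = √(16) = 4.

L[2][0] = -2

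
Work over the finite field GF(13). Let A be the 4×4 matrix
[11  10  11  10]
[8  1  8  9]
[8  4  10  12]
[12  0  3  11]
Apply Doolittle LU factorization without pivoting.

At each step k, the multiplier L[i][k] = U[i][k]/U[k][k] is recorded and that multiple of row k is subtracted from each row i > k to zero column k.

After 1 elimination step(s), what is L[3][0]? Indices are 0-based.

L[3][0] = 7

[col 0] pivot 11
  R1 -= 9*R0 → (0, 2, 0, 10)  (L[1][0] := 9)
  R2 -= 9*R0 → (0, 5, 2, 0)  (L[2][0] := 9)
  R3 -= 7*R0 → (0, 8, 4, 6)  (L[3][0] := 7)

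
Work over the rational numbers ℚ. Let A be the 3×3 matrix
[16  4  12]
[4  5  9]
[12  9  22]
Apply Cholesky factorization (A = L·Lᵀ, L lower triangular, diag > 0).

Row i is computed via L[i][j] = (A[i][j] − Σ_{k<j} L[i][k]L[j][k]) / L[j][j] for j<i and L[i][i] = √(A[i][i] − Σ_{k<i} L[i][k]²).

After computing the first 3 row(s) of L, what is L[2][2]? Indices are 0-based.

Step 1: L[0][0] = √(16) = 4.
  L[1][0] = (4) / L[0][0] = 1.
Step 2: L[1][1] = √(4) = 2.
  L[2][0] = (12) / L[0][0] = 3.
  L[2][1] = (6) / L[1][1] = 3.
Step 3: L[2][2] = √(4) = 2.

L[2][2] = 2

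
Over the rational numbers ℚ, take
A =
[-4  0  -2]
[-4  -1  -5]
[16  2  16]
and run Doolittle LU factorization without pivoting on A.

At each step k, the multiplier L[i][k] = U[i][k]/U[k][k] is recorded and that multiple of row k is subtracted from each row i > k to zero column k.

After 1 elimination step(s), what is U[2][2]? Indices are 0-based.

k=0: U[0][0]=-4
  eliminate (1,0): mult=1, new row 1: (0, -1, -3); set L[1][0]=1
  eliminate (2,0): mult=-4, new row 2: (0, 2, 8); set L[2][0]=-4

U[2][2] = 8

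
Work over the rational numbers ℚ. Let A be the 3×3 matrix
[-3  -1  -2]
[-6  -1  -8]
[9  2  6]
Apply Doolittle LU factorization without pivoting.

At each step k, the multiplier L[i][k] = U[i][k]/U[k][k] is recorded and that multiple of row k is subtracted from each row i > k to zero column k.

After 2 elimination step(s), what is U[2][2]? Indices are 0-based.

U[2][2] = -4

[col 0] pivot -3
  R1 -= 2*R0 → (0, 1, -4)  (L[1][0] := 2)
  R2 -= -3*R0 → (0, -1, 0)  (L[2][0] := -3)
[col 1] pivot 1
  R2 -= -1*R1 → (0, 0, -4)  (L[2][1] := -1)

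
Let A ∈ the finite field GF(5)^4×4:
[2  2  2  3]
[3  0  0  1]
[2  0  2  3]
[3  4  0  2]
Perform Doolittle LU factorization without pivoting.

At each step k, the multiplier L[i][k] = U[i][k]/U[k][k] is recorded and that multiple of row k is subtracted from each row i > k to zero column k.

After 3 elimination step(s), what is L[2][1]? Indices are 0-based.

[col 0] pivot 2
  R1 -= 4*R0 → (0, 2, 2, 4)  (L[1][0] := 4)
  R2 -= 1*R0 → (0, 3, 0, 0)  (L[2][0] := 1)
  R3 -= 4*R0 → (0, 1, 2, 0)  (L[3][0] := 4)
[col 1] pivot 2
  R2 -= 4*R1 → (0, 0, 2, 4)  (L[2][1] := 4)
  R3 -= 3*R1 → (0, 0, 1, 3)  (L[3][1] := 3)
[col 2] pivot 2
  R3 -= 3*R2 → (0, 0, 0, 1)  (L[3][2] := 3)

L[2][1] = 4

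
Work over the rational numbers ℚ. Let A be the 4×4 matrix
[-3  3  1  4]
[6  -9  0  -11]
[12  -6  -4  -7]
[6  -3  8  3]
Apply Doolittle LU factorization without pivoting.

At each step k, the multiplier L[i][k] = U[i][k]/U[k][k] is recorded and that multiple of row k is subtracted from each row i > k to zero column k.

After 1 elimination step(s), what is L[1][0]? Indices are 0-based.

[col 0] pivot -3
  R1 -= -2*R0 → (0, -3, 2, -3)  (L[1][0] := -2)
  R2 -= -4*R0 → (0, 6, 0, 9)  (L[2][0] := -4)
  R3 -= -2*R0 → (0, 3, 10, 11)  (L[3][0] := -2)

L[1][0] = -2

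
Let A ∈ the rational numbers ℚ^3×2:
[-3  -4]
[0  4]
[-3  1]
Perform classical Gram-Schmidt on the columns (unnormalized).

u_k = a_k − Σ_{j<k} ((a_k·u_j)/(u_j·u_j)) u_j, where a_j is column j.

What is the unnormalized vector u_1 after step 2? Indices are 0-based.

Step 1: u_0 = a_0 = (-3, 0, -3).
Step 2: u_1 = a_1 − (1/2)·u_0 = (-5/2, 4, 5/2).

u_1 = (-5/2, 4, 5/2)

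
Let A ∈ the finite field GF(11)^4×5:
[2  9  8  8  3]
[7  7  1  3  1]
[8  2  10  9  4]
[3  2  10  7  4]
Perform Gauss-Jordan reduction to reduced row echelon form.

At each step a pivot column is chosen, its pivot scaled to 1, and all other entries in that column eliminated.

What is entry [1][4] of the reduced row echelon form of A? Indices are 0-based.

pivot(0,0)=2: scale R0 → (1, 10, 4, 4, 7)
  clear (1,0): R1 −= (7)R0 → (0, 3, 6, 8, 7)
  clear (2,0): R2 −= (8)R0 → (0, 10, 0, 10, 3)
  clear (3,0): R3 −= (3)R0 → (0, 5, 9, 6, 5)
pivot(1,1)=3: scale R1 → (0, 1, 2, 10, 6)
  clear (0,1): R0 −= (10)R1 → (1, 0, 6, 3, 2)
  clear (2,1): R2 −= (10)R1 → (0, 0, 2, 9, 9)
  clear (3,1): R3 −= (5)R1 → (0, 0, 10, 0, 8)
pivot(2,2)=2: scale R2 → (0, 0, 1, 10, 10)
  clear (0,2): R0 −= (6)R2 → (1, 0, 0, 9, 8)
  clear (1,2): R1 −= (2)R2 → (0, 1, 0, 1, 8)
  clear (3,2): R3 −= (10)R2 → (0, 0, 0, 10, 7)
pivot(3,3)=10: scale R3 → (0, 0, 0, 1, 4)
  clear (0,3): R0 −= (9)R3 → (1, 0, 0, 0, 5)
  clear (1,3): R1 −= (1)R3 → (0, 1, 0, 0, 4)
  clear (2,3): R2 −= (10)R3 → (0, 0, 1, 0, 3)

M[1][4] = 4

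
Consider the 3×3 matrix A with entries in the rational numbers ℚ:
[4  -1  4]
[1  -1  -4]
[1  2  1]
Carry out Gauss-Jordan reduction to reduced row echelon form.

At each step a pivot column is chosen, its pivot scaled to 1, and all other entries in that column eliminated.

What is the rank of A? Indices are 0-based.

pivot(0,0)=4: scale R0 → (1, -1/4, 1)
  clear (1,0): R1 −= (1)R0 → (0, -3/4, -5)
  clear (2,0): R2 −= (1)R0 → (0, 9/4, 0)
pivot(1,1)=-3/4: scale R1 → (0, 1, 20/3)
  clear (0,1): R0 −= (-1/4)R1 → (1, 0, 8/3)
  clear (2,1): R2 −= (9/4)R1 → (0, 0, -15)
pivot(2,2)=-15: scale R2 → (0, 0, 1)
  clear (0,2): R0 −= (8/3)R2 → (1, 0, 0)
  clear (1,2): R1 −= (20/3)R2 → (0, 1, 0)

rank = 3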